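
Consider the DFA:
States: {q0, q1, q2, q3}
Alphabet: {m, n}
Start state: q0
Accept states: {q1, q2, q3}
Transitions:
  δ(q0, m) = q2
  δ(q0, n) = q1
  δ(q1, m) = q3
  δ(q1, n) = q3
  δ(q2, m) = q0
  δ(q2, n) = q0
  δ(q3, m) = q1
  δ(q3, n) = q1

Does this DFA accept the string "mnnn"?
Processing string "mnnn":
  q0 --m--> q2
  q2 --n--> q0
  q0 --n--> q1
  q1 --n--> q3
Final state: q3
Accept states: {q1, q2, q3}
Yes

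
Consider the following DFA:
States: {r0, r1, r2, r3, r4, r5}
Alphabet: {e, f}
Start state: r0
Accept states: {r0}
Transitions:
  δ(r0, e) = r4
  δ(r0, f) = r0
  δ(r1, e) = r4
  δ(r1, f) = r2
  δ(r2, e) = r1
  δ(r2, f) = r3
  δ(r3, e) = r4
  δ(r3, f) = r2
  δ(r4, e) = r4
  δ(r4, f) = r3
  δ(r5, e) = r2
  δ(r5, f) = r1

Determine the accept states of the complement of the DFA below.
Complement accept states = All states \ Original accept states
= {r0, r1, r2, r3, r4, r5} \ {r0}
{r1, r2, r3, r4, r5}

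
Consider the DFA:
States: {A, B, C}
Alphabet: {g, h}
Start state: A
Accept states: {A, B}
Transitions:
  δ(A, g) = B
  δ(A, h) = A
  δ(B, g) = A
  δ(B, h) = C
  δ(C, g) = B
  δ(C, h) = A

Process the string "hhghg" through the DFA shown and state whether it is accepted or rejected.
Processing string "hhghg":
  A --h--> A
  A --h--> A
  A --g--> B
  B --h--> C
  C --g--> B
Final state: B
Accept states: {A, B}
Yes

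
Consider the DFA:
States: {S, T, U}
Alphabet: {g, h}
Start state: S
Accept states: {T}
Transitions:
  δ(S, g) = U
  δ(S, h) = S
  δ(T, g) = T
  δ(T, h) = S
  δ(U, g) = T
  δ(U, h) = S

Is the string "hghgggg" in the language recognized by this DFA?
Processing string "hghgggg":
  S --h--> S
  S --g--> U
  U --h--> S
  S --g--> U
  U --g--> T
  T --g--> T
  T --g--> T
Final state: T
Accept states: {T}
Yes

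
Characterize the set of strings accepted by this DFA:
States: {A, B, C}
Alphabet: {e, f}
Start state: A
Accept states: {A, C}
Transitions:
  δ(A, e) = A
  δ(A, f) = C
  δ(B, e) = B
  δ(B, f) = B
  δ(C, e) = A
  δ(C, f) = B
Testing a few strings:
  'efef' → accept
  'f' → accept
  'fef' → accept
  'ffff' → reject
State roles: A=last symbol not f (ok); B=saw ff (dead); C=last symbol f (ok)
All strings over {e,f} with no two consecutive f's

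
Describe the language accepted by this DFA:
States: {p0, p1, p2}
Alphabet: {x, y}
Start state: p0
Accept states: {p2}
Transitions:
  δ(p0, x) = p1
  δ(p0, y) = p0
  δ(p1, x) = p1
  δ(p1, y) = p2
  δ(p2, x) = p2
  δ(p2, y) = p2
Testing a few strings:
  'yy' → reject
  'yyyx' → reject
  'xxx' → reject
  'xx' → reject
State roles: p0=no x seen yet; p1=seen a x, waiting for y; p2=substring xy seen
All strings over {x,y} containing the substring xy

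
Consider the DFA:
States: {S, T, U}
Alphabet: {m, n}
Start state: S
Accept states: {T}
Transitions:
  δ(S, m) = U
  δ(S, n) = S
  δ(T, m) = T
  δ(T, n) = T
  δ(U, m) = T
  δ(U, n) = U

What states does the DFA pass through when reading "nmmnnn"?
read 'n': S → S
  read 'm': S → U
  read 'm': U → T
  read 'n': T → T
  read 'n': T → T
  read 'n': T → T
S -> S -> U -> T -> T -> T -> T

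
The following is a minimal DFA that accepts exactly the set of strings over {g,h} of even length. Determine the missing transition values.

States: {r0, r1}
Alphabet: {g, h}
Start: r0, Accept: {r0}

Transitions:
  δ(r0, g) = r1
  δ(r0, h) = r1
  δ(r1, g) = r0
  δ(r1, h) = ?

From the language and accept set, identify what each state tracks — r0: even length so far; r1: odd length so far.
Each missing δ(q, a) is the state matching the new tracked value after reading a.
δ(r1, h) = r0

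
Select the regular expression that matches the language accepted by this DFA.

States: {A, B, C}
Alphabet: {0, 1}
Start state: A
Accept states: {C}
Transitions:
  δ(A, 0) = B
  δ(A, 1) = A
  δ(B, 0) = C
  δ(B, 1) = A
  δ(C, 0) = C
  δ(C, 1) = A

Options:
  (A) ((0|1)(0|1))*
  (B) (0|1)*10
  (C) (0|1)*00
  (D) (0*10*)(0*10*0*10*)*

Check each option against the DFA on short strings; one disagreement eliminates an option:
  (A) ((0|1)(0|1))*: on ε the DFA stays in A and rejects (A ∉ Accept), but the regex matches it → eliminate
  (B) (0|1)*10: on '00' the DFA goes A → B → C and accepts (C ∈ Accept), but the regex does not match it → eliminate
  (C) (0|1)*00: agrees with the DFA on every string of length ≤ 6
  (D) (0*10*)(0*10*0*10*)*: on '1' the DFA goes A → A and rejects (A ∉ Accept), but the regex matches it → eliminate
Only (C) is consistent with the DFA.
(C) (0|1)*00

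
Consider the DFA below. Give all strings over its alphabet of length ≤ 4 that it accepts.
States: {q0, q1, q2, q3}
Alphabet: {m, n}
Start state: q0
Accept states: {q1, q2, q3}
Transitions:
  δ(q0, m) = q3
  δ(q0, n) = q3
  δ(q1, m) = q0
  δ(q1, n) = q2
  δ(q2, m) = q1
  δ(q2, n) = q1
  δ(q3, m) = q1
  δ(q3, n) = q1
m, n, mm, mn, nm, nn, mmn, mnn, nmn, nnn, mmmm, mmmn, mmnm, mmnn, mnmm, mnmn, mnnm, mnnn, nmmm, nmmn, nmnm, nmnn, nnmm, nnmn, nnnm, nnnn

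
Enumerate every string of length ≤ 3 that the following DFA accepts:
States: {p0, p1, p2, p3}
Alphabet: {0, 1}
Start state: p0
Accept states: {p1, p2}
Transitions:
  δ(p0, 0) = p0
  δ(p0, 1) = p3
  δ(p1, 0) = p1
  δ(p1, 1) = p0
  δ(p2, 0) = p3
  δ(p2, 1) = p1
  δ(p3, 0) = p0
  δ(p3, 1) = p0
None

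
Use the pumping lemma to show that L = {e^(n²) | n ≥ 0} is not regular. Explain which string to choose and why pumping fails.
Assume L is regular with pumping length p. Idea: pumping adds a fixed amount, but gaps between consecutive squares grow.
Choose s = e^(p²) (length p² ≥ p). By the pumping lemma, s = xyz with |xy| ≤ p, |y| > 0, so |y| = k with 1 ≤ k ≤ p. Then |xy²z| = p²+k. Since p² < p²+k ≤ p²+p < (p+1)², the length p²+k lies strictly between consecutive squares, so it is not a perfect square and xy²z ∉ L.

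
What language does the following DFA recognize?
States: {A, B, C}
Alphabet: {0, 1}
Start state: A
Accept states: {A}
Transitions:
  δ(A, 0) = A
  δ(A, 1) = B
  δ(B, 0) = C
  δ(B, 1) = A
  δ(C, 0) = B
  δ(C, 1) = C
Testing a few strings:
  '0' → accept
  '100' → reject
  '001' → reject
  '0010' → reject
State roles: A=value ≡ 0 (mod 3); B=value ≡ 1 (mod 3); C=value ≡ 2 (mod 3)
All binary strings representing a multiple of 3 (read in base 2; leading zeros allowed and ε counts as 0)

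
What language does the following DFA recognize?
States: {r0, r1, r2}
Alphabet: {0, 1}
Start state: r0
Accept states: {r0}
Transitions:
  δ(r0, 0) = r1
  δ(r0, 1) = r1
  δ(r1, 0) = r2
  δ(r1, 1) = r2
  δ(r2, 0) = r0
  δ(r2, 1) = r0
Testing a few strings:
  '1' → reject
  '01' → reject
  '111' → accept
  '0001' → reject
State roles: r0=length ≡ 0 (mod 3); r1=length ≡ 1 (mod 3); r2=length ≡ 2 (mod 3)
All binary strings whose length is a multiple of 3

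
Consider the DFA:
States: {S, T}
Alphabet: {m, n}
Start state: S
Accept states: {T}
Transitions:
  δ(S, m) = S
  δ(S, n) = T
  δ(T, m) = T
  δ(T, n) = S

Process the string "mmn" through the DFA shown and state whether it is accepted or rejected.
Processing string "mmn":
  S --m--> S
  S --m--> S
  S --n--> T
Final state: T
Accept states: {T}
Yes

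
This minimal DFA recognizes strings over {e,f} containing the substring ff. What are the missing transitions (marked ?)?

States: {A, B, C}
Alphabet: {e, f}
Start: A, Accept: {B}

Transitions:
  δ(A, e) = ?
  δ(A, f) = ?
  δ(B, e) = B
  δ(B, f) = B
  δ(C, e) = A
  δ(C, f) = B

From the language and accept set, identify what each state tracks — A: no progress toward ff; B: substring ff seen; C: one trailing f.
Each missing δ(q, a) is the state matching the new tracked value after reading a.
δ(A, e) = A; δ(A, f) = C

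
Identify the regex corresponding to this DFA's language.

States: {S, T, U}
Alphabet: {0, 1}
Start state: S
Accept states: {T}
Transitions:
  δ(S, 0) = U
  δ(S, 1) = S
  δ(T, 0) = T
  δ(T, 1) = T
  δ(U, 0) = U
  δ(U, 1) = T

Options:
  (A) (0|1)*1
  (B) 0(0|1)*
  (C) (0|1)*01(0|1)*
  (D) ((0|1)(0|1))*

Check each option against the DFA on short strings; one disagreement eliminates an option:
  (A) (0|1)*1: on '1' the DFA goes S → S and rejects (S ∉ Accept), but the regex matches it → eliminate
  (B) 0(0|1)*: on '0' the DFA goes S → U and rejects (U ∉ Accept), but the regex matches it → eliminate
  (C) (0|1)*01(0|1)*: agrees with the DFA on every string of length ≤ 6
  (D) ((0|1)(0|1))*: on ε the DFA stays in S and rejects (S ∉ Accept), but the regex matches it → eliminate
Only (C) is consistent with the DFA.
(C) (0|1)*01(0|1)*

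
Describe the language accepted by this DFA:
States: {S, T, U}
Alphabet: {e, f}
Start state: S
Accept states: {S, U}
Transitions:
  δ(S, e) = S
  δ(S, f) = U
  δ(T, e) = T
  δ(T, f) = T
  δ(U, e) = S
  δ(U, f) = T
Testing a few strings:
  'fe' → accept
  'f' → accept
  'ff' → reject
  'ee' → accept
State roles: S=last symbol not f (ok); T=saw ff (dead); U=last symbol f (ok)
All strings over {e,f} with no two consecutive f's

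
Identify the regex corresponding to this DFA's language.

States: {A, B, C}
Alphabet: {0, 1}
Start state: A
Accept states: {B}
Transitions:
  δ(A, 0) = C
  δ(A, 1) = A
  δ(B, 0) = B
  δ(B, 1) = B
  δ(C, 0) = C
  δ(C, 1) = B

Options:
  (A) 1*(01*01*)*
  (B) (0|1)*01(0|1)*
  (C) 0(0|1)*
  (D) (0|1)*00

Check each option against the DFA on short strings; one disagreement eliminates an option:
  (A) 1*(01*01*)*: on ε the DFA stays in A and rejects (A ∉ Accept), but the regex matches it → eliminate
  (B) (0|1)*01(0|1)*: agrees with the DFA on every string of length ≤ 6
  (C) 0(0|1)*: on '0' the DFA goes A → C and rejects (C ∉ Accept), but the regex matches it → eliminate
  (D) (0|1)*00: on '00' the DFA goes A → C → C and rejects (C ∉ Accept), but the regex matches it → eliminate
Only (B) is consistent with the DFA.
(B) (0|1)*01(0|1)*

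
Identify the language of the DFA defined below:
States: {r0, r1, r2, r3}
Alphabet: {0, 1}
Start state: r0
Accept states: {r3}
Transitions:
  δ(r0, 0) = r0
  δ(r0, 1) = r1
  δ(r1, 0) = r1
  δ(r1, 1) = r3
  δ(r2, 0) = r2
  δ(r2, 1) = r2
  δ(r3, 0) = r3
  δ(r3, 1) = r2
Testing a few strings:
  '1' → reject
  '01' → reject
  '1011' → reject
  '101' → accept
State roles: r0=zero 1's; r1=one 1; r2=≥ three 1's (dead); r3=two 1's
All binary strings containing exactly two 1's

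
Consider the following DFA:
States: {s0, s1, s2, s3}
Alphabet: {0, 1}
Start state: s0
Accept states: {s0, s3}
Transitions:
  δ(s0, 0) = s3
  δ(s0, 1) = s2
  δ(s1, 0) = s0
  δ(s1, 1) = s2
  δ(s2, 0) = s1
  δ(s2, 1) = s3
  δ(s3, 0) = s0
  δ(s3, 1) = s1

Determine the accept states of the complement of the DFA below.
Complement accept states = All states \ Original accept states
= {s0, s1, s2, s3} \ {s0, s3}
{s1, s2}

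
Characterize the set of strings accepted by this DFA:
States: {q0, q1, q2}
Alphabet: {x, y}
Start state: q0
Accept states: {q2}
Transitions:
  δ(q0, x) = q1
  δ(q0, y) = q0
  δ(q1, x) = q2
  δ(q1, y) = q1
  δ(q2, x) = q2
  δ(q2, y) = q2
Testing a few strings:
  'xxy' → accept
  'y' → reject
  'xx' → accept
  'xyx' → accept
State roles: q0=zero x's seen; q1=one x seen; q2=≥ two x's seen
All strings over {x,y} containing at least two x's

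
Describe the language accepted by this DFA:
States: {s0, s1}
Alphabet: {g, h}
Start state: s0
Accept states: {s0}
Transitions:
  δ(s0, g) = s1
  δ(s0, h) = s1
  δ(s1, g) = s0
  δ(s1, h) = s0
Testing a few strings:
  'ghg' → reject
  'gg' → accept
  'hh' → accept
  'g' → reject
State roles: s0=even length so far; s1=odd length so far
All strings over {g,h} of even length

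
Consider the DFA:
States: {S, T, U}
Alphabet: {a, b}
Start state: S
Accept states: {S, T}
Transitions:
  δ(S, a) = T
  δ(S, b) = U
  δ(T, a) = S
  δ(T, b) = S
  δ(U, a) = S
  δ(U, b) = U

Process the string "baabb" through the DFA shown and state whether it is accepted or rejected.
Processing string "baabb":
  S --b--> U
  U --a--> S
  S --a--> T
  T --b--> S
  S --b--> U
Final state: U
Accept states: {S, T}
No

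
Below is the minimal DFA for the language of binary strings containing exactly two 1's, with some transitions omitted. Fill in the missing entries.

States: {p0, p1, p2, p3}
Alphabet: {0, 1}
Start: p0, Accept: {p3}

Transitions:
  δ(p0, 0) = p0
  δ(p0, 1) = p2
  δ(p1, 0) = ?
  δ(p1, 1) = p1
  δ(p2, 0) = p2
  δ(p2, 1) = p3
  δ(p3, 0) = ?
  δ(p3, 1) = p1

From the language and accept set, identify what each state tracks — p0: zero 1's; p1: ≥ three 1's (dead); p2: one 1; p3: two 1's.
Each missing δ(q, a) is the state matching the new tracked value after reading a.
δ(p1, 0) = p1; δ(p3, 0) = p3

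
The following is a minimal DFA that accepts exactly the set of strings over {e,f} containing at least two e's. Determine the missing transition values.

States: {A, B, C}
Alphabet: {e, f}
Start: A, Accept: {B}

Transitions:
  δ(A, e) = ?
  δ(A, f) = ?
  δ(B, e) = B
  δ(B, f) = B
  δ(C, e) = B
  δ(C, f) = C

From the language and accept set, identify what each state tracks — A: zero e's seen; B: ≥ two e's seen; C: one e seen.
Each missing δ(q, a) is the state matching the new tracked value after reading a.
δ(A, e) = C; δ(A, f) = A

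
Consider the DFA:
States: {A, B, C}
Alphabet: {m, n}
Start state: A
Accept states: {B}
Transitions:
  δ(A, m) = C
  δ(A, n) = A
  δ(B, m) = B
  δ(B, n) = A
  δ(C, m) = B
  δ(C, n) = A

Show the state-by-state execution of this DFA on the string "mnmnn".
read 'm': A → C
  read 'n': C → A
  read 'm': A → C
  read 'n': C → A
  read 'n': A → A
A -> C -> A -> C -> A -> A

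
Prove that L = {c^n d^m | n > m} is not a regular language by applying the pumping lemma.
Assume L is regular with pumping length p. Idea: pumping down the c-block drops the c-count to at most the d-count.
Choose s = c^(p+1) d^p ∈ L (|s| = 2p+1 ≥ p). By the pumping lemma, s = xyz with |xy| ≤ p, |y| > 0, so y = c^k with k ≥ 1. Take i = 0: xz = c^(p+1−k) d^p. Since k ≥ 1, p+1−k ≤ p, so the number of c's is no longer strictly greater than the number of d's, hence xz ∉ L.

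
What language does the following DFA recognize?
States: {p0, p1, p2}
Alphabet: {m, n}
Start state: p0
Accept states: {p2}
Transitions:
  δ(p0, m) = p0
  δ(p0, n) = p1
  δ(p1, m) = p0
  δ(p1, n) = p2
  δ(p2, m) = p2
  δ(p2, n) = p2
Testing a few strings:
  'mmn' → reject
  'n' → reject
  'nmnn' → accept
  'nm' → reject
State roles: p0=no progress toward nn; p1=one trailing n; p2=substring nn seen
All strings over {m,n} containing the substring nn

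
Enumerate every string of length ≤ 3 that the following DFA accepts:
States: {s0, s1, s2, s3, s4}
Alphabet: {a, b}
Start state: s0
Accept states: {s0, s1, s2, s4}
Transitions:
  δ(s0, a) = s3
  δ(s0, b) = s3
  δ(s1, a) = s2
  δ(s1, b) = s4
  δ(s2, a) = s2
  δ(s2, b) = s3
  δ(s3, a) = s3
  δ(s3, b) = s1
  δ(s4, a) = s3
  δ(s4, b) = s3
ε, ab, bb, aab, aba, abb, bab, bba, bbb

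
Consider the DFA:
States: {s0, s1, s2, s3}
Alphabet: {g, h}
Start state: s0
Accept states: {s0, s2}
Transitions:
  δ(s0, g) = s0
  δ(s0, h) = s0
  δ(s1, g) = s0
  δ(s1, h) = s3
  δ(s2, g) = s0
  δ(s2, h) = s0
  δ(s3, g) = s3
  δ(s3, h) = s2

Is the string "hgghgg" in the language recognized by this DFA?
Processing string "hgghgg":
  s0 --h--> s0
  s0 --g--> s0
  s0 --g--> s0
  s0 --h--> s0
  s0 --g--> s0
  s0 --g--> s0
Final state: s0
Accept states: {s0, s2}
Yes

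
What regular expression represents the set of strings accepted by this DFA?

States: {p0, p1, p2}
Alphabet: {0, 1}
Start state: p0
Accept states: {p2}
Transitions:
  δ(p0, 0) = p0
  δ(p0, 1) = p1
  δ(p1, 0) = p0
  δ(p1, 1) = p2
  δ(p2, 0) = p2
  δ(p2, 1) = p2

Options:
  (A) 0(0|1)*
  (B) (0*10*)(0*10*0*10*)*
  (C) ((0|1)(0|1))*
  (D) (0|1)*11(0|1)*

Check each option against the DFA on short strings; one disagreement eliminates an option:
  (A) 0(0|1)*: on '0' the DFA goes p0 → p0 and rejects (p0 ∉ Accept), but the regex matches it → eliminate
  (B) (0*10*)(0*10*0*10*)*: on '1' the DFA goes p0 → p1 and rejects (p1 ∉ Accept), but the regex matches it → eliminate
  (C) ((0|1)(0|1))*: on ε the DFA stays in p0 and rejects (p0 ∉ Accept), but the regex matches it → eliminate
  (D) (0|1)*11(0|1)*: agrees with the DFA on every string of length ≤ 6
Only (D) is consistent with the DFA.
(D) (0|1)*11(0|1)*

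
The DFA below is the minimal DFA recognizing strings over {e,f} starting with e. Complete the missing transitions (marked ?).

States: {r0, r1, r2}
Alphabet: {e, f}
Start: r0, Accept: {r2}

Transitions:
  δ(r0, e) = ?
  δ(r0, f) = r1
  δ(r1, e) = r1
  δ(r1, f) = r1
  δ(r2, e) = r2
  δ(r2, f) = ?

From the language and accept set, identify what each state tracks — r0: no input read; r1: started with f (dead); r2: started with e.
Each missing δ(q, a) is the state matching the new tracked value after reading a.
δ(r0, e) = r2; δ(r2, f) = r2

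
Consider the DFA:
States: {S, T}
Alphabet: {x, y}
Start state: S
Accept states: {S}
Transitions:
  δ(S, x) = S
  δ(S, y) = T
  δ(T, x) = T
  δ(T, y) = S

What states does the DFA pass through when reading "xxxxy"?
read 'x': S → S
  read 'x': S → S
  read 'x': S → S
  read 'x': S → S
  read 'y': S → T
S -> S -> S -> S -> S -> T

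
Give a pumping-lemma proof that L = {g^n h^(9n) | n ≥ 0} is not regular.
Assume L is regular with pumping length p. Idea: pumping the g-block breaks the 1:9 ratio.
Choose s = g^p h^(9p) (length 10p ≥ p). By the pumping lemma, s = xyz with |xy| ≤ p, |y| > 0, so y = g^k with k ≥ 1. Then xy²z = g^(p+k) h^(9p). For this to be in L we would need 9p = 9(p+k), i.e. 9k = 0, contradicting k ≥ 1. So xy²z ∉ L.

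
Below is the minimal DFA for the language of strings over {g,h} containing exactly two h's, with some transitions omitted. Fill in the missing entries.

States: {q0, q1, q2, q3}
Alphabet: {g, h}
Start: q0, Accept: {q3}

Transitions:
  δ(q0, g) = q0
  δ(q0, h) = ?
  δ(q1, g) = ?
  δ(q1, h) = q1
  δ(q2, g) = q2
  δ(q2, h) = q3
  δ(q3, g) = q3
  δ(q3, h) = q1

From the language and accept set, identify what each state tracks — q0: zero h's; q1: ≥ three h's (dead); q2: one h; q3: two h's.
Each missing δ(q, a) is the state matching the new tracked value after reading a.
δ(q0, h) = q2; δ(q1, g) = q1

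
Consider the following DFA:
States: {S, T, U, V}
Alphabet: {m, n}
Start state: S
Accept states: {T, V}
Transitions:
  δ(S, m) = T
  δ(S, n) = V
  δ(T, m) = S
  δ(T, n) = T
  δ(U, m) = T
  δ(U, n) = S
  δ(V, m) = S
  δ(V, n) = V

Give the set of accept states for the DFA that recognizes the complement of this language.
Complement accept states = All states \ Original accept states
= {S, T, U, V} \ {T, V}
{S, U}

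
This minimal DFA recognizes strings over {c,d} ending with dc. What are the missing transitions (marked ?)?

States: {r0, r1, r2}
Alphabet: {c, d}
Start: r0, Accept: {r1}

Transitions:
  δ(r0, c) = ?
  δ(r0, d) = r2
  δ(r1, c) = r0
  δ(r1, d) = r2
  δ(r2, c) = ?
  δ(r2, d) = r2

From the language and accept set, identify what each state tracks — r0: no suffix match; r1: suffix is dc; r2: one trailing d.
Each missing δ(q, a) is the state matching the new tracked value after reading a.
δ(r0, c) = r0; δ(r2, c) = r1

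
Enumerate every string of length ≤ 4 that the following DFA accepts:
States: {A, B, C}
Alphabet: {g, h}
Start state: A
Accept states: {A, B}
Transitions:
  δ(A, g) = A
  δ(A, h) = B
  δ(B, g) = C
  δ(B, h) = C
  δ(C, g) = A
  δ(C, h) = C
ε, g, h, gg, gh, ggg, ggh, hgg, hhg, gggg, gggh, ghgg, ghhg, hggg, hggh, hghg, hhgg, hhgh, hhhg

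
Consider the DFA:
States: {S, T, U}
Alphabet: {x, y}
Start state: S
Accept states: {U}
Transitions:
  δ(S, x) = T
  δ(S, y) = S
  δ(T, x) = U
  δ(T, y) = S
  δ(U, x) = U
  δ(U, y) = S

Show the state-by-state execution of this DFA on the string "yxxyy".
read 'y': S → S
  read 'x': S → T
  read 'x': T → U
  read 'y': U → S
  read 'y': S → S
S -> S -> T -> U -> S -> S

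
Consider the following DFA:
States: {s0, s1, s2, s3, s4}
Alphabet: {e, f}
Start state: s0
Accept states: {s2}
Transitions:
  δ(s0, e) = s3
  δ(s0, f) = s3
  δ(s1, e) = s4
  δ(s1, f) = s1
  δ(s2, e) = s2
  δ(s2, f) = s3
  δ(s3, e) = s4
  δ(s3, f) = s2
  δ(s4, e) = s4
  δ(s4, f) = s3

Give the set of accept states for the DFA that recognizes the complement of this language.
Complement accept states = All states \ Original accept states
= {s0, s1, s2, s3, s4} \ {s2}
{s0, s1, s3, s4}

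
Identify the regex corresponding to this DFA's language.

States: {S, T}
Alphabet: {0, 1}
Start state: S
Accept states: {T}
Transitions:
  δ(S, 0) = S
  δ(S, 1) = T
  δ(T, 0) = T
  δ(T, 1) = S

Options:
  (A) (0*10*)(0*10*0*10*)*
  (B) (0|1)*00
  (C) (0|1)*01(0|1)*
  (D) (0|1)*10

Check each option against the DFA on short strings; one disagreement eliminates an option:
  (A) (0*10*)(0*10*0*10*)*: agrees with the DFA on every string of length ≤ 6
  (B) (0|1)*00: on '1' the DFA goes S → T and accepts (T ∈ Accept), but the regex does not match it → eliminate
  (C) (0|1)*01(0|1)*: on '1' the DFA goes S → T and accepts (T ∈ Accept), but the regex does not match it → eliminate
  (D) (0|1)*10: on '1' the DFA goes S → T and accepts (T ∈ Accept), but the regex does not match it → eliminate
Only (A) is consistent with the DFA.
(A) (0*10*)(0*10*0*10*)*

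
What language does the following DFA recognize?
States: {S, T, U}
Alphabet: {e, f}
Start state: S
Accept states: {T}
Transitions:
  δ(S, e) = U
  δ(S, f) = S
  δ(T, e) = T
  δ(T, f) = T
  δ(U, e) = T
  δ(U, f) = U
Testing a few strings:
  'e' → reject
  'ee' → accept
  'f' → reject
  'eff' → reject
State roles: S=zero e's seen; T=≥ two e's seen; U=one e seen
All strings over {e,f} containing at least two e's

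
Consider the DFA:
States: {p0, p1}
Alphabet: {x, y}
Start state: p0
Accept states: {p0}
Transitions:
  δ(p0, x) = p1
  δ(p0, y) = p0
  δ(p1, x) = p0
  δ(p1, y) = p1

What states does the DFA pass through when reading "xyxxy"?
read 'x': p0 → p1
  read 'y': p1 → p1
  read 'x': p1 → p0
  read 'x': p0 → p1
  read 'y': p1 → p1
p0 -> p1 -> p1 -> p0 -> p1 -> p1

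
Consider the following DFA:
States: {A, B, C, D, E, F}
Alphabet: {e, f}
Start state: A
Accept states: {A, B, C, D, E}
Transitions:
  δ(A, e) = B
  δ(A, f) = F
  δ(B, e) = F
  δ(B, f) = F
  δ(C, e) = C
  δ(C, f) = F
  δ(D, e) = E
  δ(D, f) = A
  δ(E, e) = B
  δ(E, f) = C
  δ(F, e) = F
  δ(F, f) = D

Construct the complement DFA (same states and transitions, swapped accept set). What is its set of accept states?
Complement accept states = All states \ Original accept states
= {A, B, C, D, E, F} \ {A, B, C, D, E}
{F}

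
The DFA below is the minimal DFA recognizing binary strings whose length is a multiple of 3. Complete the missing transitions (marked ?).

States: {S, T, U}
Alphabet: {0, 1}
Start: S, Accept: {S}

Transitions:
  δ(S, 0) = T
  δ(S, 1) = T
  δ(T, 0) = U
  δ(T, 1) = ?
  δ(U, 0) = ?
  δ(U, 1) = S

From the language and accept set, identify what each state tracks — S: length ≡ 0 (mod 3); T: length ≡ 1 (mod 3); U: length ≡ 2 (mod 3).
Each missing δ(q, a) is the state matching the new tracked value after reading a.
δ(T, 1) = U; δ(U, 0) = S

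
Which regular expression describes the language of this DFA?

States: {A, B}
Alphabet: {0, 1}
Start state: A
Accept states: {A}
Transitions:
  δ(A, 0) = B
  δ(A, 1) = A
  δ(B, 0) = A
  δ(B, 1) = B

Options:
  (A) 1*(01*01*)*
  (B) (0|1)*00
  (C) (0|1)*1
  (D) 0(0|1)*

Check each option against the DFA on short strings; one disagreement eliminates an option:
  (A) 1*(01*01*)*: agrees with the DFA on every string of length ≤ 6
  (B) (0|1)*00: on ε the DFA stays in A and accepts (A ∈ Accept), but the regex does not match it → eliminate
  (C) (0|1)*1: on ε the DFA stays in A and accepts (A ∈ Accept), but the regex does not match it → eliminate
  (D) 0(0|1)*: on ε the DFA stays in A and accepts (A ∈ Accept), but the regex does not match it → eliminate
Only (A) is consistent with the DFA.
(A) 1*(01*01*)*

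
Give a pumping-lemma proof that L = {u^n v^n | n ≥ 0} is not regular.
Assume L is regular with pumping length p. Idea: pumping the u-block changes the count balance.
Choose s = u^p v^p (length 2p ≥ p). By the pumping lemma, s = xyz with |xy| ≤ p, |y| > 0. So y = u^k for some k > 0 (since xy is entirely within the u's). Pumping gives xy²z = u^(p+k) v^p, which is not in L since p+k ≠ p.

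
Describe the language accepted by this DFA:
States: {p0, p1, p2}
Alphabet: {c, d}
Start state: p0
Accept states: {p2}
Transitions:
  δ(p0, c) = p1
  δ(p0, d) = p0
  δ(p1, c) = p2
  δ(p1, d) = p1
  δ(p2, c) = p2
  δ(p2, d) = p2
Testing a few strings:
  'ddc' → reject
  'ccc' → accept
  'c' → reject
  'ccdd' → accept
State roles: p0=zero c's seen; p1=one c seen; p2=≥ two c's seen
All strings over {c,d} containing at least two c's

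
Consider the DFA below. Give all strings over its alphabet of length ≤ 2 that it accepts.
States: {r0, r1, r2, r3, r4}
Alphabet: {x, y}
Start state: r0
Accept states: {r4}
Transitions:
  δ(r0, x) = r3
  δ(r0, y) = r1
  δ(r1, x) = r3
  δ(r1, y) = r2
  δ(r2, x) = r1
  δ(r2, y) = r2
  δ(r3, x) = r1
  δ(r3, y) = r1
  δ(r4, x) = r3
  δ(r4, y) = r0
None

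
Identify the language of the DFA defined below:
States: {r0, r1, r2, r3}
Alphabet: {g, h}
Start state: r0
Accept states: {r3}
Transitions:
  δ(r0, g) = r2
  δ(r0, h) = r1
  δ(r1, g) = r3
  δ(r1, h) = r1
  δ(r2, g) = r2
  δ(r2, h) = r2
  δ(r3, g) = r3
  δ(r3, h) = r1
Testing a few strings:
  'g' → reject
  'hggh' → reject
  'hg' → accept
  'gh' → reject
State roles: r0=no input read; r1=started with h, last symbol h; r2=started with g (dead); r3=started with h, last symbol g
All strings over {g,h} that start with h and end with g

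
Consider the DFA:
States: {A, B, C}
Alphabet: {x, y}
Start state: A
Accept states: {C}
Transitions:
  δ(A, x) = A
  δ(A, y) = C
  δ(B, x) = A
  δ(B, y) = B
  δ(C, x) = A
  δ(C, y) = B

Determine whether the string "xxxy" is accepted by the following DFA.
Processing string "xxxy":
  A --x--> A
  A --x--> A
  A --x--> A
  A --y--> C
Final state: C
Accept states: {C}
Yes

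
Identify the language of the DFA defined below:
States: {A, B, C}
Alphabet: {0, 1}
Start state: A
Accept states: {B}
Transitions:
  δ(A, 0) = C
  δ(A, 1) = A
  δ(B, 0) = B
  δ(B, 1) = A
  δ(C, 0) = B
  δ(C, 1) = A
Testing a few strings:
  '1' → reject
  '0011' → reject
  '10' → reject
  '0010' → reject
State roles: A=last symbol not 0; B=two trailing 0's; C=one trailing 0
All binary strings ending with 00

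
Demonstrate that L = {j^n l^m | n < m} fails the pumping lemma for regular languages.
Assume L is regular with pumping length p. Idea: pumping up the j-block makes the j-count reach the l-count.
Choose s = j^p l^(p+1) ∈ L. By the pumping lemma, s = xyz with |xy| ≤ p, |y| > 0, so y = j^k with k ≥ 1. Then xy²z = j^(p+k) l^(p+1). Since p+k ≥ p+1, the number of j's is no longer strictly less than the number of l's, so xy²z ∉ L.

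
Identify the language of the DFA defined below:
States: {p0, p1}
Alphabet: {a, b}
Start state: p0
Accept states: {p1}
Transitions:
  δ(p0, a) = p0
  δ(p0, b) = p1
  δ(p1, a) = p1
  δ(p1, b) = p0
Testing a few strings:
  'bb' → reject
  'aa' → reject
  'baa' → accept
  'b' → accept
State roles: p0=even number of b's so far; p1=odd number of b's so far
All strings over {a,b} with an odd number of b's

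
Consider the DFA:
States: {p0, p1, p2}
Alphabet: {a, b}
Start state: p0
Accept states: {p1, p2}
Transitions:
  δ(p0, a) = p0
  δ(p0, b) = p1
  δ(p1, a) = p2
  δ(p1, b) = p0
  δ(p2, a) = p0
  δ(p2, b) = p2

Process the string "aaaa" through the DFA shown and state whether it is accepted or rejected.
Processing string "aaaa":
  p0 --a--> p0
  p0 --a--> p0
  p0 --a--> p0
  p0 --a--> p0
Final state: p0
Accept states: {p1, p2}
No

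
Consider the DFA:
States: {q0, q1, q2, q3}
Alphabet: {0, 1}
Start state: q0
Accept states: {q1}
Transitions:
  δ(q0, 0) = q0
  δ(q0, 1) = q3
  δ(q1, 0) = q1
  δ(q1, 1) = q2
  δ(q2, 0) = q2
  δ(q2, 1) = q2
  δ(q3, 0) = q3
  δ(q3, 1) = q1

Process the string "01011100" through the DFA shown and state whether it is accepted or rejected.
Processing string "01011100":
  q0 --0--> q0
  q0 --1--> q3
  q3 --0--> q3
  q3 --1--> q1
  q1 --1--> q2
  q2 --1--> q2
  q2 --0--> q2
  q2 --0--> q2
Final state: q2
Accept states: {q1}
No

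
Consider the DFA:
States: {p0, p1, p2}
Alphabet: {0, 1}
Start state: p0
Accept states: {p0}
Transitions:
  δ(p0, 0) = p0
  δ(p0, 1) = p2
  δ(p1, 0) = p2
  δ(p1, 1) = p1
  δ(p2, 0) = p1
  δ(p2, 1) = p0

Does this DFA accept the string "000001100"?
Processing string "000001100":
  p0 --0--> p0
  p0 --0--> p0
  p0 --0--> p0
  p0 --0--> p0
  p0 --0--> p0
  p0 --1--> p2
  p2 --1--> p0
  p0 --0--> p0
  p0 --0--> p0
Final state: p0
Accept states: {p0}
Yes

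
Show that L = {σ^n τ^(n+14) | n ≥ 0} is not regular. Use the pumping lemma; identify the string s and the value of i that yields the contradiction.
Assume L is regular with pumping length p. Idea: pumping the σ-block breaks the fixed offset of 14.
Choose s = σ^p τ^(p+14) ∈ L. By the pumping lemma, s = xyz with |xy| ≤ p, |y| > 0, so y = σ^k with k ≥ 1. Then xy²z = σ^(p+k) τ^(p+14). For this to be in L we would need p+14 = (p+k)+14, i.e. k = 0, contradicting k ≥ 1. So xy²z ∉ L.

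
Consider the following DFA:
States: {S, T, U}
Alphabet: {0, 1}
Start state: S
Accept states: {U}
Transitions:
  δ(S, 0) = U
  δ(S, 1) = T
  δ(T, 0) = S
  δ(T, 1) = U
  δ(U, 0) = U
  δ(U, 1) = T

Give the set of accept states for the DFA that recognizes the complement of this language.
Complement accept states = All states \ Original accept states
= {S, T, U} \ {U}
{S, T}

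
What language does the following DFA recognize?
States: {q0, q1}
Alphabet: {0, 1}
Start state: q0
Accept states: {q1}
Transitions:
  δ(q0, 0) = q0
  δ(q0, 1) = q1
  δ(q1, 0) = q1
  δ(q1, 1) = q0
Testing a few strings:
  '1' → accept
  '10' → accept
  '011' → reject
  '00' → reject
State roles: q0=even number of 1's so far; q1=odd number of 1's so far
All binary strings with an odd number of 1's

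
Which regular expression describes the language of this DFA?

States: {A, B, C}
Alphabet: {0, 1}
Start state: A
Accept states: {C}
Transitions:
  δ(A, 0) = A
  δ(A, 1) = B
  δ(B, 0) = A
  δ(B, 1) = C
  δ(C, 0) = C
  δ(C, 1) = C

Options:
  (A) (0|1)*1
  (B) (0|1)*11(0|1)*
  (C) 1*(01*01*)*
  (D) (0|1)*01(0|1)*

Check each option against the DFA on short strings; one disagreement eliminates an option:
  (A) (0|1)*1: on '1' the DFA goes A → B and rejects (B ∉ Accept), but the regex matches it → eliminate
  (B) (0|1)*11(0|1)*: agrees with the DFA on every string of length ≤ 6
  (C) 1*(01*01*)*: on ε the DFA stays in A and rejects (A ∉ Accept), but the regex matches it → eliminate
  (D) (0|1)*01(0|1)*: on '01' the DFA goes A → A → B and rejects (B ∉ Accept), but the regex matches it → eliminate
Only (B) is consistent with the DFA.
(B) (0|1)*11(0|1)*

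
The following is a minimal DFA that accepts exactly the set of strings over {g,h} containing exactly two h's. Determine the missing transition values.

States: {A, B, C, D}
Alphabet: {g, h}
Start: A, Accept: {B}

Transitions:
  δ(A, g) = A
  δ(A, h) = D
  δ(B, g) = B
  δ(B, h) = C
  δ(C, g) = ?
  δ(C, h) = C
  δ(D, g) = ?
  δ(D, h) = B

From the language and accept set, identify what each state tracks — A: zero h's; B: two h's; C: ≥ three h's (dead); D: one h.
Each missing δ(q, a) is the state matching the new tracked value after reading a.
δ(C, g) = C; δ(D, g) = D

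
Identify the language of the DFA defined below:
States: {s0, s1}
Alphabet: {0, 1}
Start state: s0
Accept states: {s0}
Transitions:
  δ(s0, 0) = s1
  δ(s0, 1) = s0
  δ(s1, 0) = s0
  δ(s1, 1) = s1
Testing a few strings:
  '01' → reject
  '00' → accept
  '1' → accept
  '100' → accept
State roles: s0=even number of 0's so far; s1=odd number of 0's so far
All binary strings with an even number of 0's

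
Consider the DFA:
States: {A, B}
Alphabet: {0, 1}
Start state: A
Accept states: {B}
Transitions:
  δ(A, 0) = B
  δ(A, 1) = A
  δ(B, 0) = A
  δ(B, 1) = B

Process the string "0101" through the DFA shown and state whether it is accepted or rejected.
Processing string "0101":
  A --0--> B
  B --1--> B
  B --0--> A
  A --1--> A
Final state: A
Accept states: {B}
No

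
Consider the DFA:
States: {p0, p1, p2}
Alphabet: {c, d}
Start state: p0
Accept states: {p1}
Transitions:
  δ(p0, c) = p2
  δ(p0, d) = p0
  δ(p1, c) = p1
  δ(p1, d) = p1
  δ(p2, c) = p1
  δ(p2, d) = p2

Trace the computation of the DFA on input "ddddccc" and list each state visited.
read 'd': p0 → p0
  read 'd': p0 → p0
  read 'd': p0 → p0
  read 'd': p0 → p0
  read 'c': p0 → p2
  read 'c': p2 → p1
  read 'c': p1 → p1
p0 -> p0 -> p0 -> p0 -> p0 -> p2 -> p1 -> p1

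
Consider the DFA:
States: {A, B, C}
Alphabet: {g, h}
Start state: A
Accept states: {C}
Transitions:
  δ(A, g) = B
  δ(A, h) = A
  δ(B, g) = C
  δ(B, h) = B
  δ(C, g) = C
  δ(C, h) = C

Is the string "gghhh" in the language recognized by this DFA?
Processing string "gghhh":
  A --g--> B
  B --g--> C
  C --h--> C
  C --h--> C
  C --h--> C
Final state: C
Accept states: {C}
Yes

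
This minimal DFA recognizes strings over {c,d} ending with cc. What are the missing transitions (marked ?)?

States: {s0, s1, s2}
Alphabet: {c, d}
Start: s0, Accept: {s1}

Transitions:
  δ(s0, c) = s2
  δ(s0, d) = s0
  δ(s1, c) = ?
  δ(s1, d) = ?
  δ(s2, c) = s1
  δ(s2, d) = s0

From the language and accept set, identify what each state tracks — s0: last symbol not c; s1: two trailing c's; s2: one trailing c.
Each missing δ(q, a) is the state matching the new tracked value after reading a.
δ(s1, c) = s1; δ(s1, d) = s0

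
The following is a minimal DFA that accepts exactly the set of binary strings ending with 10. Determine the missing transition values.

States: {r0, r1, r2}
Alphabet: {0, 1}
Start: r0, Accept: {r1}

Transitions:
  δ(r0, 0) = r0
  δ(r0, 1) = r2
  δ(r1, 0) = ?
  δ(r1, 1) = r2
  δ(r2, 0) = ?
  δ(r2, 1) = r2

From the language and accept set, identify what each state tracks — r0: no suffix match; r1: suffix is 10; r2: one trailing 1.
Each missing δ(q, a) is the state matching the new tracked value after reading a.
δ(r1, 0) = r0; δ(r2, 0) = r1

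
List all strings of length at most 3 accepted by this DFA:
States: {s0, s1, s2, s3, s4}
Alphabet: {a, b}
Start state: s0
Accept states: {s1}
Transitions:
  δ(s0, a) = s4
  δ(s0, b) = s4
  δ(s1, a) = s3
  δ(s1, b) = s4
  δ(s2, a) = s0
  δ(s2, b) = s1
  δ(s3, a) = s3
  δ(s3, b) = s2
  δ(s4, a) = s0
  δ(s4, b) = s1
ab, bb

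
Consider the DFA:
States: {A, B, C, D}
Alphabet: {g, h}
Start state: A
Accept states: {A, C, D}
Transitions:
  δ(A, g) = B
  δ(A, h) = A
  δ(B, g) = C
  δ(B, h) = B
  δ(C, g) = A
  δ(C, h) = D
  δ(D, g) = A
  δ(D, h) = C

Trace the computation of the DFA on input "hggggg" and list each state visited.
read 'h': A → A
  read 'g': A → B
  read 'g': B → C
  read 'g': C → A
  read 'g': A → B
  read 'g': B → C
A -> A -> B -> C -> A -> B -> C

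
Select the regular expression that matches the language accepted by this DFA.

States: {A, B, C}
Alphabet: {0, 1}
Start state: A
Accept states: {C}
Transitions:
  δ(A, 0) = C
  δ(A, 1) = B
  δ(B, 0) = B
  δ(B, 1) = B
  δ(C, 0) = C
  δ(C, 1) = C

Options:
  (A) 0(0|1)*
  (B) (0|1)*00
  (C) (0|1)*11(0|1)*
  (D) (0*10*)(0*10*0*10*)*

Check each option against the DFA on short strings; one disagreement eliminates an option:
  (A) 0(0|1)*: agrees with the DFA on every string of length ≤ 6
  (B) (0|1)*00: on '0' the DFA goes A → C and accepts (C ∈ Accept), but the regex does not match it → eliminate
  (C) (0|1)*11(0|1)*: on '0' the DFA goes A → C and accepts (C ∈ Accept), but the regex does not match it → eliminate
  (D) (0*10*)(0*10*0*10*)*: on '0' the DFA goes A → C and accepts (C ∈ Accept), but the regex does not match it → eliminate
Only (A) is consistent with the DFA.
(A) 0(0|1)*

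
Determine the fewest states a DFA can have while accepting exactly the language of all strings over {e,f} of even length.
By Myhill–Nerode, count the distinguishable equivalence classes: two classes — parity of the length.
2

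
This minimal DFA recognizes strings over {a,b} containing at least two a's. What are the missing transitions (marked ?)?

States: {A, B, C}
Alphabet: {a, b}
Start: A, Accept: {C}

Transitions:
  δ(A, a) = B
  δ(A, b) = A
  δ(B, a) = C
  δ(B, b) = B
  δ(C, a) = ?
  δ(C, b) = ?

From the language and accept set, identify what each state tracks — A: zero a's seen; B: one a seen; C: ≥ two a's seen.
Each missing δ(q, a) is the state matching the new tracked value after reading a.
δ(C, a) = C; δ(C, b) = C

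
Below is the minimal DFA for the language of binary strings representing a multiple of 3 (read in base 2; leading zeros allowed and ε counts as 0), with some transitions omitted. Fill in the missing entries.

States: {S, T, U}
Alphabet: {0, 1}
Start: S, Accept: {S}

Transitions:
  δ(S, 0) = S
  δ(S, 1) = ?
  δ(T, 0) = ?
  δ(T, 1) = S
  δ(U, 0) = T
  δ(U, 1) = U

From the language and accept set, identify what each state tracks — S: value ≡ 0 (mod 3); T: value ≡ 1 (mod 3); U: value ≡ 2 (mod 3).
Each missing δ(q, a) is the state matching the new tracked value after reading a.
δ(S, 1) = T; δ(T, 0) = U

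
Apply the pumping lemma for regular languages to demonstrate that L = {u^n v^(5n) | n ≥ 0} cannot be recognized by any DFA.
Assume L is regular with pumping length p. Idea: pumping the u-block breaks the 1:5 ratio.
Choose s = u^p v^(5p) (length 6p ≥ p). By the pumping lemma, s = xyz with |xy| ≤ p, |y| > 0, so y = u^k with k ≥ 1. Then xy²z = u^(p+k) v^(5p). For this to be in L we would need 5p = 5(p+k), i.e. 5k = 0, contradicting k ≥ 1. So xy²z ∉ L.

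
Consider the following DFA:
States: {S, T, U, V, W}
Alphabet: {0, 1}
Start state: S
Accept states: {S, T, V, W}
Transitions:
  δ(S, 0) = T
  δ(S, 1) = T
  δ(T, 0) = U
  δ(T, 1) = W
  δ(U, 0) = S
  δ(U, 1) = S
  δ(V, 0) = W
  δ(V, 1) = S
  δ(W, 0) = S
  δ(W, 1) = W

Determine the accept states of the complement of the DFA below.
Complement accept states = All states \ Original accept states
= {S, T, U, V, W} \ {S, T, V, W}
{U}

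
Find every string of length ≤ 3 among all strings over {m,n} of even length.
ε, mm, mn, nm, nn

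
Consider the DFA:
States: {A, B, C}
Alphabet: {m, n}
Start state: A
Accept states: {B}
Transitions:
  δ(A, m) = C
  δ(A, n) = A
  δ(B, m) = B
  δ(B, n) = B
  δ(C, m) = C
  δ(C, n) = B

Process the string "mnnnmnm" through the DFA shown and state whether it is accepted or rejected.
Processing string "mnnnmnm":
  A --m--> C
  C --n--> B
  B --n--> B
  B --n--> B
  B --m--> B
  B --n--> B
  B --m--> B
Final state: B
Accept states: {B}
Yes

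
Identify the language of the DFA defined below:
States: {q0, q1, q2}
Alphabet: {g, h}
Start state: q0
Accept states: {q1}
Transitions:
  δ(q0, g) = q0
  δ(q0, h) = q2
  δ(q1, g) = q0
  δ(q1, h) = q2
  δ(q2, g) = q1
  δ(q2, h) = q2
Testing a few strings:
  'gh' → reject
  'h' → reject
  'hhg' → accept
  'g' → reject
State roles: q0=no suffix match; q1=suffix is hg; q2=one trailing h
All strings over {g,h} ending with hg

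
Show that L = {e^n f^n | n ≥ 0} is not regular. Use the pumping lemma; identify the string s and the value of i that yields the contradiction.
Assume L is regular with pumping length p. Idea: pumping the e-block changes the count balance.
Choose s = e^p f^p (length 2p ≥ p). By the pumping lemma, s = xyz with |xy| ≤ p, |y| > 0. So y = e^k for some k > 0 (since xy is entirely within the e's). Pumping gives xy²z = e^(p+k) f^p, which is not in L since p+k ≠ p.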